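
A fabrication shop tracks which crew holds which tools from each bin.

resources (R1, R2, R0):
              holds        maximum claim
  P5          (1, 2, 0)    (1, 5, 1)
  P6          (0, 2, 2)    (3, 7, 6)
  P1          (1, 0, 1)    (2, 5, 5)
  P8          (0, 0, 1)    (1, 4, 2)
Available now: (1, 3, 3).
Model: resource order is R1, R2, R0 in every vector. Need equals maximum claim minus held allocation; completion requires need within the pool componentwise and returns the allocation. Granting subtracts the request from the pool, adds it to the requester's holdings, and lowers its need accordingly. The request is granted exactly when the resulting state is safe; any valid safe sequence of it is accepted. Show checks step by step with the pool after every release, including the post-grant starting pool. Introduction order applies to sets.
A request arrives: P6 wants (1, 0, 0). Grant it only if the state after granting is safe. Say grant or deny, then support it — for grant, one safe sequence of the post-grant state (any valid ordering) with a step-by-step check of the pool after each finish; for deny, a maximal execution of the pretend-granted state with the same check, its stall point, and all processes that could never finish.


GRANT: granting preserves safety; a valid post-grant sequence is P5, P8, P1, P6.
Key observation: post-grant, (0, 3, 3) remains, and an order beginning with P5 completes everyone.
Verifying the post-grant state step by step:
  pool = (0, 3, 3)
  P5: need (0, 3, 1) fits (0, 3, 3); releases (1, 2, 0), pool now (1, 5, 3)
  P8: need (1, 4, 1) fits (1, 5, 3); releases (0, 0, 1), pool now (1, 5, 4)
  P1: need (1, 5, 4) fits (1, 5, 4); releases (1, 0, 1), pool now (2, 5, 5)
  P6: need (2, 5, 4) fits (2, 5, 5); releases (1, 2, 2), pool now (3, 7, 7)


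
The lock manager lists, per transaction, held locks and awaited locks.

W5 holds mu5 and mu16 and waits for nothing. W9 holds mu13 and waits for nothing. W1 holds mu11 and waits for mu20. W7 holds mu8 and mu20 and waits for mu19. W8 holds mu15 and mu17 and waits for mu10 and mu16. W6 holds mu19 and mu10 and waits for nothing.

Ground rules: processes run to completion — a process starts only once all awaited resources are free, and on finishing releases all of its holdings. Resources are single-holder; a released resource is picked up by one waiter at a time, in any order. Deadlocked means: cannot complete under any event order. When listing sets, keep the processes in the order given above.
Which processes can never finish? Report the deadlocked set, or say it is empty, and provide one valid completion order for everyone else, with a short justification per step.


No process is deadlocked.
Key observation: although several processes wait, no cycle exists — each chain bottoms out at a free runner.
A valid finishing order for the others: W5, W6, W8, W7, W9, W1.
Verifying each step:
  W5 waits on nothing -> runs at once and releases mu5 and mu16
  W6 waits on nothing -> runs at once and releases mu19 and mu10
  run W8 (all its waits — mu10 and mu16 — are resolved); releases mu15 and mu17
  run W7 (all its waits — mu19 — are resolved); releases mu8 and mu20
  W9 waits on nothing -> runs at once and releases mu13
  run W1 (all its waits — mu20 — are resolved); releases mu11


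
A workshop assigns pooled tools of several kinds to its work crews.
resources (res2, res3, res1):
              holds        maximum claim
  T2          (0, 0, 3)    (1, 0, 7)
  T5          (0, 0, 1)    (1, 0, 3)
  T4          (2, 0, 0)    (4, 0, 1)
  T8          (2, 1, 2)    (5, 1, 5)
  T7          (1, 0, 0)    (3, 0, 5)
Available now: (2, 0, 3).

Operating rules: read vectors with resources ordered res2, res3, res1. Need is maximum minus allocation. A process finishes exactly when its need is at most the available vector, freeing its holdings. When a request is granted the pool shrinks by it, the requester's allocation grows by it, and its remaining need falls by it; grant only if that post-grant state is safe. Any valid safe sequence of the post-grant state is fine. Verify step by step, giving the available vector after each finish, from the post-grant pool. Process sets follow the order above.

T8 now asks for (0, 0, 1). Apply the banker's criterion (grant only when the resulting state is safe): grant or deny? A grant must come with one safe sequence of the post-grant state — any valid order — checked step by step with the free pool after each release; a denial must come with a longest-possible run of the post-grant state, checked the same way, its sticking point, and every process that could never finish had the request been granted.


GRANT — the state after the grant stays safe, e.g. via T4, T8, T5, T2, T7.
Key observation: the grant leaves (2, 0, 2) free — enough for T4, whose release restarts the cascade.
Check on the post-grant state, step by step:
  pool = (2, 0, 2)
  T4 needs (2, 0, 1) <= (2, 0, 2) -> finishes; pool += (2, 0, 0) = (4, 0, 2)
  T8 needs (3, 0, 2) <= (4, 0, 2) -> finishes; pool += (2, 1, 3) = (6, 1, 5)
  T5 needs (1, 0, 2) <= (6, 1, 5) -> finishes; pool += (0, 0, 1) = (6, 1, 6)
  T2 needs (1, 0, 4) <= (6, 1, 6) -> finishes; pool += (0, 0, 3) = (6, 1, 9)
  T7 needs (2, 0, 5) <= (6, 1, 9) -> finishes; pool += (1, 0, 0) = (7, 1, 9)


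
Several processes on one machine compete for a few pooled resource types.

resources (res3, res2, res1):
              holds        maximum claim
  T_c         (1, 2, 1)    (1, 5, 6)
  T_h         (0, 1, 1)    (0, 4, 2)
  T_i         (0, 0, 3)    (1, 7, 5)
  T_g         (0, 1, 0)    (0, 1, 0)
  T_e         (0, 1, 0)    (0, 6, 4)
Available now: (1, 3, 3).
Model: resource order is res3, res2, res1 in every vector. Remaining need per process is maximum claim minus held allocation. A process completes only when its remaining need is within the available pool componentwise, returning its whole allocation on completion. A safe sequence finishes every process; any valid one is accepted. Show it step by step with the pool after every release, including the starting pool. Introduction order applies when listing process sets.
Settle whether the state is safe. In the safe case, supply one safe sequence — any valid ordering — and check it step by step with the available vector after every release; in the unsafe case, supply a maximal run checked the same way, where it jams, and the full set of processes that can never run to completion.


UNSAFE.
Key observation: after T_g, T_h, T_e the pool peaks at (1, 6, 4), and each blocked process is short somewhere: T_c on res1; T_i on res2.
The run T_g, T_h, T_e cannot be extended any further. Check, step by step:
  pool = (1, 3, 3)
  run T_g (needs (0, 0, 0), free (1, 3, 3)); after release of (0, 1, 0) the pool is (1, 4, 3)
  run T_h (needs (0, 3, 1), free (1, 4, 3)); after release of (0, 1, 1) the pool is (1, 5, 4)
  run T_e (needs (0, 5, 4), free (1, 5, 4)); after release of (0, 1, 0) the pool is (1, 6, 4)
  T_c still needs (0, 3, 5) but only (1, 6, 4) is free — short on res1
  T_i still needs (1, 7, 2) but only (1, 6, 4) is free — short on res2
Permanently blocked: T_c and T_i.


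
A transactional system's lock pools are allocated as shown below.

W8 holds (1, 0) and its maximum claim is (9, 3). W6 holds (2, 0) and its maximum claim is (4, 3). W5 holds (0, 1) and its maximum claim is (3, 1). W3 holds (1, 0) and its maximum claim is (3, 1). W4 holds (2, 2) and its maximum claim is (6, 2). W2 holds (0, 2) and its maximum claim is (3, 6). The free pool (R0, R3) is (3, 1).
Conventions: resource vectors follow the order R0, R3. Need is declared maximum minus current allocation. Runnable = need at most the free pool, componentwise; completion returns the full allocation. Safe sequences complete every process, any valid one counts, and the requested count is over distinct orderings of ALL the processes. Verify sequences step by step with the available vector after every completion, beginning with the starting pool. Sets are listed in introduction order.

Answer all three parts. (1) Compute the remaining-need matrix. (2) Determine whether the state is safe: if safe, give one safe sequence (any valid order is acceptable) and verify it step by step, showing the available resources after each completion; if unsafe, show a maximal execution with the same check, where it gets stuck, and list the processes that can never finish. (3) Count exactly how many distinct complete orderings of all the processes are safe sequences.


(1) Need matrix, components ordered R0, R3:
  W8: (8, 3)
  W6: (2, 3)
  W5: (3, 0)
  W3: (2, 1)
  W4: (4, 0)
  W2: (3, 4)
(2) SAFE, for example via the order W3, W5, W4, W2, W6, W8.
Key observation: the first exact fit in this order is W3 — it needs (2, 1) with (3, 1) free, meeting a requested resource to the last unit.
Step-by-step check:
  pool = (3, 1)
  W3: need (2, 1) fits (3, 1); releases (1, 0), pool now (4, 1)
  W5: need (3, 0) fits (4, 1); releases (0, 1), pool now (4, 2)
  W4: need (4, 0) fits (4, 2); releases (2, 2), pool now (6, 4)
  W2: need (3, 4) fits (6, 4); releases (0, 2), pool now (6, 6)
  W6: need (2, 3) fits (6, 6); releases (2, 0), pool now (8, 6)
  W8: need (8, 3) fits (8, 6); releases (1, 0), pool now (9, 6)
(3) Exactly 12 of the possible complete orderings are safe sequences.


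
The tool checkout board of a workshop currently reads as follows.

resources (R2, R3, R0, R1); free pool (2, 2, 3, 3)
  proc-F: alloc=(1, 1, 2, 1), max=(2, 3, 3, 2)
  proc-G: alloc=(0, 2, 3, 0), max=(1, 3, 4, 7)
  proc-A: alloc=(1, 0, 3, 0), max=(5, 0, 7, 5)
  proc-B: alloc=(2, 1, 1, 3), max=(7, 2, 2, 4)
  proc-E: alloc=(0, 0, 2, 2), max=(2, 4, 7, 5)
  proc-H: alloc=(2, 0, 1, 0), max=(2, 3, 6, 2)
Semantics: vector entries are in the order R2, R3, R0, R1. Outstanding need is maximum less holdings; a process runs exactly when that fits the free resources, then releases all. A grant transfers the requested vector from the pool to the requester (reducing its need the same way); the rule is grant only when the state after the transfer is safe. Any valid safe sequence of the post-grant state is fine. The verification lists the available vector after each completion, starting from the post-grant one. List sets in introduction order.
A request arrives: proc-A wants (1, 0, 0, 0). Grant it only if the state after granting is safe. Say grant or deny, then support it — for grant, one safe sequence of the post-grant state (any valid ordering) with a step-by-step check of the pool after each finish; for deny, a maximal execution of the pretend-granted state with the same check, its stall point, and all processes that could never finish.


DENY: after the grant no complete ordering would exist.
Key observation: after proc-F, proc-H the pool peaks at (4, 3, 6, 4), and each blocked process is short somewhere: proc-G on R1; proc-A on R1; proc-B on R2; proc-E on R3.
On the post-grant state, proc-F, proc-H is a maximal run — nothing extends it. Verifying each step:
  pool = (1, 2, 3, 3)
  proc-F needs (1, 2, 1, 1) <= (1, 2, 3, 3) -> finishes; pool += (1, 1, 2, 1) = (2, 3, 5, 4)
  proc-H needs (0, 3, 5, 2) <= (2, 3, 5, 4) -> finishes; pool += (2, 0, 1, 0) = (4, 3, 6, 4)
  proc-G cannot run: need (1, 1, 1, 7) vs free (4, 3, 6, 4) (insufficient R1)
  proc-A cannot run: need (3, 0, 4, 5) vs free (4, 3, 6, 4) (insufficient R1)
  proc-B cannot run: need (5, 1, 1, 1) vs free (4, 3, 6, 4) (insufficient R2)
  proc-E cannot run: need (2, 4, 5, 3) vs free (4, 3, 6, 4) (insufficient R3)
Post-grant, the permanently blocked set is proc-G, proc-A, proc-B and proc-E.


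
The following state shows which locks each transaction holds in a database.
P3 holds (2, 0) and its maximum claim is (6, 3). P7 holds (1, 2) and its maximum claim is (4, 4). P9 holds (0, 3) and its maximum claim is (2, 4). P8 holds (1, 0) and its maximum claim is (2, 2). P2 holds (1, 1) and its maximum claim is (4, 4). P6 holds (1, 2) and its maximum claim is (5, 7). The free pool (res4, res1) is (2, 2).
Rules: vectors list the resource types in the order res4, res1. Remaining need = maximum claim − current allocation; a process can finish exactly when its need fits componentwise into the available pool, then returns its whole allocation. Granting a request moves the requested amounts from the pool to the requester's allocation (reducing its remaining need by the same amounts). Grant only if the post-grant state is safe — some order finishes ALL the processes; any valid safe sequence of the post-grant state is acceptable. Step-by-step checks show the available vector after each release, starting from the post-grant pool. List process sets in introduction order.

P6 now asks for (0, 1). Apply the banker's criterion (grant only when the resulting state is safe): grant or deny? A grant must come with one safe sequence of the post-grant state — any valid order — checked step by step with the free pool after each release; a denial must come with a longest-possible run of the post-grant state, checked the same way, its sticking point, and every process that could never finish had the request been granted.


GRANT. The post-grant state is safe; one safe sequence: P9, P8, P2, P3, P7, P6.
Key observation: the transfer keeps a workable pool ((2, 1)); P9 starts the safe sequence.
Verifying the post-grant state step by step:
  pool = (2, 1)
  P9: need (2, 1) fits (2, 1); releases (0, 3), pool now (2, 4)
  P8: need (1, 2) fits (2, 4); releases (1, 0), pool now (3, 4)
  P2: need (3, 3) fits (3, 4); releases (1, 1), pool now (4, 5)
  P3: need (4, 3) fits (4, 5); releases (2, 0), pool now (6, 5)
  P7: need (3, 2) fits (6, 5); releases (1, 2), pool now (7, 7)
  P6: need (4, 4) fits (7, 7); releases (1, 3), pool now (8, 10)


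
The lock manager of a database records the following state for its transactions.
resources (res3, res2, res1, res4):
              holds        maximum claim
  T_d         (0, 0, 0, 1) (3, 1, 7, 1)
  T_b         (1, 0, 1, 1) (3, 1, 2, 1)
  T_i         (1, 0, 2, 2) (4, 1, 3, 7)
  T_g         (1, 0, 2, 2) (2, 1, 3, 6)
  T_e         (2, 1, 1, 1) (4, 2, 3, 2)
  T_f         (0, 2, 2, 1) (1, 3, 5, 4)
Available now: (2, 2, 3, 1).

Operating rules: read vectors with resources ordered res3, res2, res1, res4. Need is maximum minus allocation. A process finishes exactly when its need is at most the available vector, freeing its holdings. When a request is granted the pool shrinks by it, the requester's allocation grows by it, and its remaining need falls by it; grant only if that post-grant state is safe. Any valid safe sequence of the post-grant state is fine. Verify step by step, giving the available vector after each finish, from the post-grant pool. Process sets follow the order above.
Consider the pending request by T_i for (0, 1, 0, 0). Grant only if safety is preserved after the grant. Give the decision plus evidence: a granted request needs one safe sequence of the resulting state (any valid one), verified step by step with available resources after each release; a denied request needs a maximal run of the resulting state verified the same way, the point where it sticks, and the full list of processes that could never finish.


GRANT. The post-grant state is safe; one safe sequence: T_b, T_e, T_f, T_g, T_i, T_d.
Key observation: (2, 1, 3, 1) free after granting still covers T_b first, and each release covers the next.
Check on the post-grant state, step by step:
  pool = (2, 1, 3, 1)
  T_b needs (2, 1, 1, 0) <= (2, 1, 3, 1) -> finishes; pool += (1, 0, 1, 1) = (3, 1, 4, 2)
  T_e needs (2, 1, 2, 1) <= (3, 1, 4, 2) -> finishes; pool += (2, 1, 1, 1) = (5, 2, 5, 3)
  T_f needs (1, 1, 3, 3) <= (5, 2, 5, 3) -> finishes; pool += (0, 2, 2, 1) = (5, 4, 7, 4)
  T_g needs (1, 1, 1, 4) <= (5, 4, 7, 4) -> finishes; pool += (1, 0, 2, 2) = (6, 4, 9, 6)
  T_i needs (3, 0, 1, 5) <= (6, 4, 9, 6) -> finishes; pool += (1, 1, 2, 2) = (7, 5, 11, 8)
  T_d needs (3, 1, 7, 0) <= (7, 5, 11, 8) -> finishes; pool += (0, 0, 0, 1) = (7, 5, 11, 9)


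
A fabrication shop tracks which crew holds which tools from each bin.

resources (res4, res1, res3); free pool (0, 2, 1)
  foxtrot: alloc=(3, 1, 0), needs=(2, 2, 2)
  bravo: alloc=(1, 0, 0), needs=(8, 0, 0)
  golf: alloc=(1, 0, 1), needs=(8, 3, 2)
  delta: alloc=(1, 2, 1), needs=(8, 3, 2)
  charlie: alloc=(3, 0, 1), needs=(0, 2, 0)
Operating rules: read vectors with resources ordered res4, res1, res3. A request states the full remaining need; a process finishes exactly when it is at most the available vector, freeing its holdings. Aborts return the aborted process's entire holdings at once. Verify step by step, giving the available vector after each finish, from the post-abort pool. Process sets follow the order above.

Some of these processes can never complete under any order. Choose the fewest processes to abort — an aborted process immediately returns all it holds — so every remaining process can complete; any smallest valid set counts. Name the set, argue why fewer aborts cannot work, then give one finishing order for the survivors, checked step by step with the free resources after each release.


The answer: abort bravo and delta.
Key observation: the returned (2, 2, 1) from bravo and delta is what brings golf — unrunnable before, under any order — into play at step 3.
Why nothing smaller works — every single abort fails: foxtrot alone leaves bravo blocked (short on res4); bravo alone leaves golf blocked (short on res4); golf alone leaves bravo blocked (short on res4); delta alone leaves bravo blocked (short on res4); charlie alone leaves bravo blocked (short on res4).
The survivors complete as charlie, foxtrot, golf. Step-by-step check (starting from the post-abort pool):
  pool = (2, 4, 2)
  charlie: need (0, 2, 0) fits (2, 4, 2); releases (3, 0, 1), pool now (5, 4, 3)
  foxtrot: need (2, 2, 2) fits (5, 4, 3); releases (3, 1, 0), pool now (8, 5, 3)
  golf: need (8, 3, 2) fits (8, 5, 3); releases (1, 0, 1), pool now (9, 5, 4)


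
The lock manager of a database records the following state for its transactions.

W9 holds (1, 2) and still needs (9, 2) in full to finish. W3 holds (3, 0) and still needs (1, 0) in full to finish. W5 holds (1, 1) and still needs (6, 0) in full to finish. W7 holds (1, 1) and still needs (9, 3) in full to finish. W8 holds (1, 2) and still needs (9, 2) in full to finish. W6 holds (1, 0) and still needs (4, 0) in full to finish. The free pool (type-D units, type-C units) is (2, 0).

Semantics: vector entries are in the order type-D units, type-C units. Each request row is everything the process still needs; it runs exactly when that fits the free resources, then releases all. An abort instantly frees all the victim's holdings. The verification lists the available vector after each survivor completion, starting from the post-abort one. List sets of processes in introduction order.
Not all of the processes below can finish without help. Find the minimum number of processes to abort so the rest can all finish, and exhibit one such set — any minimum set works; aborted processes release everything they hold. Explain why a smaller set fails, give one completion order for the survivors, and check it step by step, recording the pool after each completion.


Minimum abort set: W9 and W8.
Key observation: the returned (2, 4) from W9 and W8 is what brings W7 — unrunnable before, under any order — into play at step 4.
No one abort is enough; case by case: W9 alone leaves W7 blocked (short on type-D units); W3 alone leaves W9 blocked (short on type-D units and type-C units); W5 alone leaves W9 blocked (short on type-D units and type-C units); W7 alone leaves W9 blocked (short on type-D units); W8 alone leaves W9 blocked (short on type-D units); W6 alone leaves W9 blocked (short on type-D units and type-C units).
One survivor order: W3, W5, W6, W7. Verifying each step (post-abort pool first):
  pool = (4, 4)
  run W3 (needs (1, 0), free (4, 4)); after release of (3, 0) the pool is (7, 4)
  run W5 (needs (6, 0), free (7, 4)); after release of (1, 1) the pool is (8, 5)
  run W6 (needs (4, 0), free (8, 5)); after release of (1, 0) the pool is (9, 5)
  run W7 (needs (9, 3), free (9, 5)); after release of (1, 1) the pool is (10, 6)


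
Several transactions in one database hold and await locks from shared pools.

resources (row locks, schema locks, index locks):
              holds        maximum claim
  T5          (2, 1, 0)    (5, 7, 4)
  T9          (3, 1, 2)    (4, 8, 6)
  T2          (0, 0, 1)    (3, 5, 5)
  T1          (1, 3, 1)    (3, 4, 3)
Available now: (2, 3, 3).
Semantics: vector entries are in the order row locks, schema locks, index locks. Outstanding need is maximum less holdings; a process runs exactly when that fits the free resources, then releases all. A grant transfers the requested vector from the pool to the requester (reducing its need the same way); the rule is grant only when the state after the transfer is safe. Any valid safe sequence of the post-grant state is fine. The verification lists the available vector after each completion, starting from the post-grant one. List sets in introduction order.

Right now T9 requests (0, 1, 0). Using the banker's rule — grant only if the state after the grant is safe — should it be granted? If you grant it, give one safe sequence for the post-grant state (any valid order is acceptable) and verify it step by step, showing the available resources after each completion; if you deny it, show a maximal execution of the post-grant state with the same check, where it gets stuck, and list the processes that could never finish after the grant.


DENY: after the grant no complete ordering would exist.
Key observation: schema locks is the bottleneck — with T1, T2 done the pool holds (3, 5, 5), short of every remaining need.
On the post-grant state, T1, T2 is a maximal run — nothing extends it. Step-by-step check:
  pool = (2, 2, 3)
  run T1 (needs (2, 1, 2), free (2, 2, 3)); after release of (1, 3, 1) the pool is (3, 5, 4)
  run T2 (needs (3, 5, 4), free (3, 5, 4)); after release of (0, 0, 1) the pool is (3, 5, 5)
  T5 cannot run: need (3, 6, 4) vs free (3, 5, 5) (insufficient schema locks)
  T9 cannot run: need (1, 6, 4) vs free (3, 5, 5) (insufficient schema locks)
Had the request been granted, T5 and T9 could never finish.


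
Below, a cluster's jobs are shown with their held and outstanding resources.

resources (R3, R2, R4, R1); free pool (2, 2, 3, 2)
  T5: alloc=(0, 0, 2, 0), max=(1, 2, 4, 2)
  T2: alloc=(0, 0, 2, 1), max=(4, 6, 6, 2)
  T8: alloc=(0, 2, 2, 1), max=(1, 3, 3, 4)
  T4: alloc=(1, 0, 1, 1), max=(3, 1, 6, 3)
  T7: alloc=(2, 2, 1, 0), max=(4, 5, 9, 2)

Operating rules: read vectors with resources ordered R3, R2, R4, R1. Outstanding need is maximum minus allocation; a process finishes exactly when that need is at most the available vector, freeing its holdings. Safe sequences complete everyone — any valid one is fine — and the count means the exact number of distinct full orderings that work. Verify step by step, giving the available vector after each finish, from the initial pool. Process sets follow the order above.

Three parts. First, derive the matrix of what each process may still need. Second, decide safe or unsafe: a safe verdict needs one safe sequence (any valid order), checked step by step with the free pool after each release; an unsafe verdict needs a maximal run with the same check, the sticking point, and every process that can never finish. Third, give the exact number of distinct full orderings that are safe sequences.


(1) Need matrix, components ordered R3, R2, R4, R1:
  T5: (1, 2, 2, 2)
  T2: (4, 6, 4, 1)
  T8: (1, 1, 1, 3)
  T4: (2, 1, 5, 2)
  T7: (2, 3, 8, 2)
(2) SAFE, for example via the order T5, T4, T8, T7, T2.
Key observation: at T5 the run first touches a limit — (1, 2, 2, 2) against (2, 2, 3, 2), exact on a resource it actually requests.
Walking it through:
  pool = (2, 2, 3, 2)
  run T5 (needs (1, 2, 2, 2), free (2, 2, 3, 2)); after release of (0, 0, 2, 0) the pool is (2, 2, 5, 2)
  run T4 (needs (2, 1, 5, 2), free (2, 2, 5, 2)); after release of (1, 0, 1, 1) the pool is (3, 2, 6, 3)
  run T8 (needs (1, 1, 1, 3), free (3, 2, 6, 3)); after release of (0, 2, 2, 1) the pool is (3, 4, 8, 4)
  run T7 (needs (2, 3, 8, 2), free (3, 4, 8, 4)); after release of (2, 2, 1, 0) the pool is (5, 6, 9, 4)
  run T2 (needs (4, 6, 4, 1), free (5, 6, 9, 4)); after release of (0, 0, 2, 1) the pool is (5, 6, 11, 5)
(3) Exactly 1 of the possible complete orderings is a safe sequence.


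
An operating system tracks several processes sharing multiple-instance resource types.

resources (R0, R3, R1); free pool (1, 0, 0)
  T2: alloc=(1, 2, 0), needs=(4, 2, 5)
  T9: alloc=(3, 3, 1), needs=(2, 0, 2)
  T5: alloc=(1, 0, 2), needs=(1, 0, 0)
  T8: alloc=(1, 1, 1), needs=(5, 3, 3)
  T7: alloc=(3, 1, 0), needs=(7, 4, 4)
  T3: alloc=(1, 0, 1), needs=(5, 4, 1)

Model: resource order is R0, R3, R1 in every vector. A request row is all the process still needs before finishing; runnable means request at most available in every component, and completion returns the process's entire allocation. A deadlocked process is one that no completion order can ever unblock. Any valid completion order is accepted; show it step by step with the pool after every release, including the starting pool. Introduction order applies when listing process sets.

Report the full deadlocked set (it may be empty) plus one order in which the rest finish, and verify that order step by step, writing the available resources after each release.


The deadlocked set is empty.
Key observation: T5 fits the free pool immediately, and its release cascades until everyone finishes.
A valid finishing order for the others: T5, T9, T8, T3, T7, T2. Walking it through:
  pool = (1, 0, 0)
  T5: need (1, 0, 0) fits (1, 0, 0); releases (1, 0, 2), pool now (2, 0, 2)
  T9: need (2, 0, 2) fits (2, 0, 2); releases (3, 3, 1), pool now (5, 3, 3)
  T8: need (5, 3, 3) fits (5, 3, 3); releases (1, 1, 1), pool now (6, 4, 4)
  T3: need (5, 4, 1) fits (6, 4, 4); releases (1, 0, 1), pool now (7, 4, 5)
  T7: need (7, 4, 4) fits (7, 4, 5); releases (3, 1, 0), pool now (10, 5, 5)
  T2: need (4, 2, 5) fits (10, 5, 5); releases (1, 2, 0), pool now (11, 7, 5)


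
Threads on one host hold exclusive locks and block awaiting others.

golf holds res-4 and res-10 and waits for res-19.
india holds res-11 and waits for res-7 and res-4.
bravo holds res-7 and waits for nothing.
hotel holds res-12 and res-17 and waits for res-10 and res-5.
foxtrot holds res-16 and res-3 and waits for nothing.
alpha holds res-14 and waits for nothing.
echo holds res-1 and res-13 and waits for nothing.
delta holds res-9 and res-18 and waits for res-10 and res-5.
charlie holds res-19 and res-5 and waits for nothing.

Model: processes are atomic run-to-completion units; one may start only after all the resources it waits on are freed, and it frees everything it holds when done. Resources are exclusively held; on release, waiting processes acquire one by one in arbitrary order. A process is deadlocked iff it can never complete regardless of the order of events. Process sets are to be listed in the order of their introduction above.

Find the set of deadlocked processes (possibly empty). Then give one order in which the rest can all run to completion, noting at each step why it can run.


The deadlocked set is empty.
Key observation: all waits point, directly or indirectly, at processes that can finish, so nothing is permanently blocked.
A valid finishing order for the others: charlie, golf, hotel, bravo, echo, delta, alpha, foxtrot, india.
Step-by-step check:
  run charlie (it waits on nothing); releases res-19 and res-5
  golf waits on res-19 — all released -> runs and releases res-4 and res-10
  hotel waits on res-10 and res-5 — all released -> runs and releases res-12 and res-17
  run bravo (it waits on nothing); releases res-7
  run echo (it waits on nothing); releases res-1 and res-13
  delta waits on res-10 and res-5 — all released -> runs and releases res-9 and res-18
  run alpha (it waits on nothing); releases res-14
  run foxtrot (it waits on nothing); releases res-16 and res-3
  india waits on res-7 and res-4 — all released -> runs and releases res-11


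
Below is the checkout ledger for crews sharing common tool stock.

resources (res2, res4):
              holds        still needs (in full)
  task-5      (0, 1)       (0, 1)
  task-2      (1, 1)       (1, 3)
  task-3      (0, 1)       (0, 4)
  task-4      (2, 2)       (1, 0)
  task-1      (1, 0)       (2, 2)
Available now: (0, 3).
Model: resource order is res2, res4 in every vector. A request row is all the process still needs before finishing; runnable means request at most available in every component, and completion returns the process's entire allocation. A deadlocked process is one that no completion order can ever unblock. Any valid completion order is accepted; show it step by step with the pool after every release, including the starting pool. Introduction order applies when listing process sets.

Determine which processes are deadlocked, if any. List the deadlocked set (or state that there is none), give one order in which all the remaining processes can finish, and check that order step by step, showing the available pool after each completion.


Deadlocked set: task-2, task-4 and task-1.
Key observation: the pool after task-5, task-3 is (0, 5); every surviving request exceeds it in res2, so progress ends there.
A valid finishing order for the others: task-5, task-3. Step-by-step check:
  pool = (0, 3)
  run task-5 (needs (0, 1), free (0, 3)); after release of (0, 1) the pool is (0, 4)
  run task-3 (needs (0, 4), free (0, 4)); after release of (0, 1) the pool is (0, 5)
The blocked processes can never fit:
  blocked: task-2 wants (1, 3), pool (0, 5) — not enough res2
  blocked: task-4 wants (1, 0), pool (0, 5) — not enough res2
  blocked: task-1 wants (2, 2), pool (0, 5) — not enough res2


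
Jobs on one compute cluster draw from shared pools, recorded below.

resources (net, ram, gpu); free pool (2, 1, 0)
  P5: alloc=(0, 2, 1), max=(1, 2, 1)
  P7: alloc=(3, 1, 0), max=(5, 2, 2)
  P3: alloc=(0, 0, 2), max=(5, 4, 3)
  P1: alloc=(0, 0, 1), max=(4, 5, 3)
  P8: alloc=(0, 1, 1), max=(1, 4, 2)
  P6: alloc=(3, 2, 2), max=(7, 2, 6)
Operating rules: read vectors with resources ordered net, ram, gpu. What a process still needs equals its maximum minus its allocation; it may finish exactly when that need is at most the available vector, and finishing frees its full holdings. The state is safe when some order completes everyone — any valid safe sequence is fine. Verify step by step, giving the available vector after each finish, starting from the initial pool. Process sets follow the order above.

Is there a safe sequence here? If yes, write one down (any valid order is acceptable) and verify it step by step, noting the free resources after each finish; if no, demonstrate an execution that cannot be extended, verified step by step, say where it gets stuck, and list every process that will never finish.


The state is SAFE; one workable sequence: P5, P8, P7, P1, P3, P6.
Key observation: P8 is the earliest step where a requested resource binds exactly: need (1, 3, 1), pool (2, 3, 1) at its turn.
Step-by-step check:
  pool = (2, 1, 0)
  P5: need (1, 0, 0) fits (2, 1, 0); releases (0, 2, 1), pool now (2, 3, 1)
  P8: need (1, 3, 1) fits (2, 3, 1); releases (0, 1, 1), pool now (2, 4, 2)
  P7: need (2, 1, 2) fits (2, 4, 2); releases (3, 1, 0), pool now (5, 5, 2)
  P1: need (4, 5, 2) fits (5, 5, 2); releases (0, 0, 1), pool now (5, 5, 3)
  P3: need (5, 4, 1) fits (5, 5, 3); releases (0, 0, 2), pool now (5, 5, 5)
  P6: need (4, 0, 4) fits (5, 5, 5); releases (3, 2, 2), pool now (8, 7, 7)


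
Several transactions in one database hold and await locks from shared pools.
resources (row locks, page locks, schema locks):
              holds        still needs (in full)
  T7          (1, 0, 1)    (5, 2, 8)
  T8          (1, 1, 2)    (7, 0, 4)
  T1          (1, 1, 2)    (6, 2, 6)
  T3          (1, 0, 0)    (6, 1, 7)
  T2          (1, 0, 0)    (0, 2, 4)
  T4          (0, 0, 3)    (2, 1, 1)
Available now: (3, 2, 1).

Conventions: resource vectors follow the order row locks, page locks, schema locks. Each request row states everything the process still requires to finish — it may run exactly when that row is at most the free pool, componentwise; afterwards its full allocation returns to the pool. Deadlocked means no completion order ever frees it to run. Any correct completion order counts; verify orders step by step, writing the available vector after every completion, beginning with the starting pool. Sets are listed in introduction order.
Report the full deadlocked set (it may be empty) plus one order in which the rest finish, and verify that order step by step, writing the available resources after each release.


The deadlocked set is T7, T8, T1 and T3.
Key observation: the wall is row locks: completing T4, T2 brings the pool only to (4, 2, 4), and all the rest need more.
The rest can finish in the order T4, T2. Walking it through:
  pool = (3, 2, 1)
  T4 needs (2, 1, 1) <= (3, 2, 1) -> finishes; pool += (0, 0, 3) = (3, 2, 4)
  T2 needs (0, 2, 4) <= (3, 2, 4) -> finishes; pool += (1, 0, 0) = (4, 2, 4)
The blocked processes can never fit:
  blocked: T7 wants (5, 2, 8), pool (4, 2, 4) — not enough row locks and schema locks
  blocked: T8 wants (7, 0, 4), pool (4, 2, 4) — not enough row locks
  blocked: T1 wants (6, 2, 6), pool (4, 2, 4) — not enough row locks and schema locks
  blocked: T3 wants (6, 1, 7), pool (4, 2, 4) — not enough row locks and schema locks


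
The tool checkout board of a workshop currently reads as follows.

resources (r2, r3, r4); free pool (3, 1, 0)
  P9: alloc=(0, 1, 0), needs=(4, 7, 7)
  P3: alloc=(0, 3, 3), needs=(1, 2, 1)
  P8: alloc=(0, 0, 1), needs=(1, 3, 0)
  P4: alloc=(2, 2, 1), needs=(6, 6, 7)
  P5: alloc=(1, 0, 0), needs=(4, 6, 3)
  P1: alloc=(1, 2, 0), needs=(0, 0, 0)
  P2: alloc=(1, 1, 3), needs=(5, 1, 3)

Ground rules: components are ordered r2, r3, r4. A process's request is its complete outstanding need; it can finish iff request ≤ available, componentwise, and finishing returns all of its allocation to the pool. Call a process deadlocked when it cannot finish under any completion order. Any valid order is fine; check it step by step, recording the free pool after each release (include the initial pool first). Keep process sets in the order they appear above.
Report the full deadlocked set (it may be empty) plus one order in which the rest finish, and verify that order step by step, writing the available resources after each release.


No process is deadlocked.
Key observation: P1 leads a chain of completions in which each release enables another process.
A valid finishing order for the others: P1, P8, P3, P5, P2, P4, P9. Verifying each step:
  pool = (3, 1, 0)
  run P1 (needs (0, 0, 0), free (3, 1, 0)); after release of (1, 2, 0) the pool is (4, 3, 0)
  run P8 (needs (1, 3, 0), free (4, 3, 0)); after release of (0, 0, 1) the pool is (4, 3, 1)
  run P3 (needs (1, 2, 1), free (4, 3, 1)); after release of (0, 3, 3) the pool is (4, 6, 4)
  run P5 (needs (4, 6, 3), free (4, 6, 4)); after release of (1, 0, 0) the pool is (5, 6, 4)
  run P2 (needs (5, 1, 3), free (5, 6, 4)); after release of (1, 1, 3) the pool is (6, 7, 7)
  run P4 (needs (6, 6, 7), free (6, 7, 7)); after release of (2, 2, 1) the pool is (8, 9, 8)
  run P9 (needs (4, 7, 7), free (8, 9, 8)); after release of (0, 1, 0) the pool is (8, 10, 8)


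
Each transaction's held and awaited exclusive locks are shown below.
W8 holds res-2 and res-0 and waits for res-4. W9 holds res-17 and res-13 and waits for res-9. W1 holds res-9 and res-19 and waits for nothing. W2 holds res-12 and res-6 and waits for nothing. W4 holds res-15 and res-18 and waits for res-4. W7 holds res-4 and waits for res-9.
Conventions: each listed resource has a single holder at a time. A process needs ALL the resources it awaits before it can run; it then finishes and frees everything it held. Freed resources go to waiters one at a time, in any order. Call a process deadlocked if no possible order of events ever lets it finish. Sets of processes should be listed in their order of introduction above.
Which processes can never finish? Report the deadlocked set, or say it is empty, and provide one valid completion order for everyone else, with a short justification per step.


Nothing here is deadlocked.
Key observation: the wait relation is loop-free; peeling off processes with no waits unwinds the whole state.
The rest can finish in the order W1, W2, W7, W8, W4, W9.
Step-by-step check:
  run W1 (it waits on nothing); releases res-9 and res-19
  run W2 (it waits on nothing); releases res-12 and res-6
  W7: everything it awaited (res-9) is free; runs, freeing res-4
  W8: everything it awaited (res-4) is free; runs, freeing res-2 and res-0
  W4: everything it awaited (res-4) is free; runs, freeing res-15 and res-18
  W9: everything it awaited (res-9) is free; runs, freeing res-17 and res-13


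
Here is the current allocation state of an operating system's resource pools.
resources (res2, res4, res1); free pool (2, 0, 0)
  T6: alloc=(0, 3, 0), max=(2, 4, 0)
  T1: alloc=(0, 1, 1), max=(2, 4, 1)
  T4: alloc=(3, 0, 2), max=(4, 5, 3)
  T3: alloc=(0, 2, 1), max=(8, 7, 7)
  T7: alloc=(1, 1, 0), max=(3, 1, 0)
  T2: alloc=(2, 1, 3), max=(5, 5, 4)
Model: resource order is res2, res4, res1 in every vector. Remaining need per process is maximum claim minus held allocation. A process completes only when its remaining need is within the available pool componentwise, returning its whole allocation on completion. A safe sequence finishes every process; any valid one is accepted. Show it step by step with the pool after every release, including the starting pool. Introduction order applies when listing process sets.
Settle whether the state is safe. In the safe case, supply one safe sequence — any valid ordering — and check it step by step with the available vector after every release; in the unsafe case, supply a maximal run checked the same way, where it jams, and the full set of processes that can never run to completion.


The state is SAFE; one workable sequence: T7, T6, T1, T4, T2, T3.
Key observation: at T7 the run first touches a limit — (2, 0, 0) against (2, 0, 0), exact on a resource it actually requests.
Check, step by step:
  pool = (2, 0, 0)
  T7 needs (2, 0, 0) <= (2, 0, 0) -> finishes; pool += (1, 1, 0) = (3, 1, 0)
  T6 needs (2, 1, 0) <= (3, 1, 0) -> finishes; pool += (0, 3, 0) = (3, 4, 0)
  T1 needs (2, 3, 0) <= (3, 4, 0) -> finishes; pool += (0, 1, 1) = (3, 5, 1)
  T4 needs (1, 5, 1) <= (3, 5, 1) -> finishes; pool += (3, 0, 2) = (6, 5, 3)
  T2 needs (3, 4, 1) <= (6, 5, 3) -> finishes; pool += (2, 1, 3) = (8, 6, 6)
  T3 needs (8, 5, 6) <= (8, 6, 6) -> finishes; pool += (0, 2, 1) = (8, 8, 7)


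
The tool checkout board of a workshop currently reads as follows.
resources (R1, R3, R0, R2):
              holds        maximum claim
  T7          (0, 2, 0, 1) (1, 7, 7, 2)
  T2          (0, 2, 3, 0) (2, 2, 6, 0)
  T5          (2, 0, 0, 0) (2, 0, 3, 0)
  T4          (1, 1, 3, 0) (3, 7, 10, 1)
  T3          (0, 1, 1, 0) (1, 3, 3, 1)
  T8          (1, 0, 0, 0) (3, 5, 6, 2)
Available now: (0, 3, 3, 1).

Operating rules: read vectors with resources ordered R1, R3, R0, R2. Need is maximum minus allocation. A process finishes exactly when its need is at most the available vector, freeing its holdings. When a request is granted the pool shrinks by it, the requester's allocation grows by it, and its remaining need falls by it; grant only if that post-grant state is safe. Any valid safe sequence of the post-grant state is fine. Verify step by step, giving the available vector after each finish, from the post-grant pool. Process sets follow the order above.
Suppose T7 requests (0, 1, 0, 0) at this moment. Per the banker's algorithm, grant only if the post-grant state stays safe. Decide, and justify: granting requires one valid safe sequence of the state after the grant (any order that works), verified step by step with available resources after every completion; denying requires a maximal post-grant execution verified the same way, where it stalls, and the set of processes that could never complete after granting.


GRANT. The post-grant state is safe; one safe sequence: T5, T2, T3, T7, T8, T4.
Key observation: after the grant the pool drops to (0, 2, 3, 1), which still lets T5 finish first and unwind the rest.
Step-by-step check of the post-grant state:
  pool = (0, 2, 3, 1)
  run T5 (needs (0, 0, 3, 0), free (0, 2, 3, 1)); after release of (2, 0, 0, 0) the pool is (2, 2, 3, 1)
  run T2 (needs (2, 0, 3, 0), free (2, 2, 3, 1)); after release of (0, 2, 3, 0) the pool is (2, 4, 6, 1)
  run T3 (needs (1, 2, 2, 1), free (2, 4, 6, 1)); after release of (0, 1, 1, 0) the pool is (2, 5, 7, 1)
  run T7 (needs (1, 4, 7, 1), free (2, 5, 7, 1)); after release of (0, 3, 0, 1) the pool is (2, 8, 7, 2)
  run T8 (needs (2, 5, 6, 2), free (2, 8, 7, 2)); after release of (1, 0, 0, 0) the pool is (3, 8, 7, 2)
  run T4 (needs (2, 6, 7, 1), free (3, 8, 7, 2)); after release of (1, 1, 3, 0) the pool is (4, 9, 10, 2)
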